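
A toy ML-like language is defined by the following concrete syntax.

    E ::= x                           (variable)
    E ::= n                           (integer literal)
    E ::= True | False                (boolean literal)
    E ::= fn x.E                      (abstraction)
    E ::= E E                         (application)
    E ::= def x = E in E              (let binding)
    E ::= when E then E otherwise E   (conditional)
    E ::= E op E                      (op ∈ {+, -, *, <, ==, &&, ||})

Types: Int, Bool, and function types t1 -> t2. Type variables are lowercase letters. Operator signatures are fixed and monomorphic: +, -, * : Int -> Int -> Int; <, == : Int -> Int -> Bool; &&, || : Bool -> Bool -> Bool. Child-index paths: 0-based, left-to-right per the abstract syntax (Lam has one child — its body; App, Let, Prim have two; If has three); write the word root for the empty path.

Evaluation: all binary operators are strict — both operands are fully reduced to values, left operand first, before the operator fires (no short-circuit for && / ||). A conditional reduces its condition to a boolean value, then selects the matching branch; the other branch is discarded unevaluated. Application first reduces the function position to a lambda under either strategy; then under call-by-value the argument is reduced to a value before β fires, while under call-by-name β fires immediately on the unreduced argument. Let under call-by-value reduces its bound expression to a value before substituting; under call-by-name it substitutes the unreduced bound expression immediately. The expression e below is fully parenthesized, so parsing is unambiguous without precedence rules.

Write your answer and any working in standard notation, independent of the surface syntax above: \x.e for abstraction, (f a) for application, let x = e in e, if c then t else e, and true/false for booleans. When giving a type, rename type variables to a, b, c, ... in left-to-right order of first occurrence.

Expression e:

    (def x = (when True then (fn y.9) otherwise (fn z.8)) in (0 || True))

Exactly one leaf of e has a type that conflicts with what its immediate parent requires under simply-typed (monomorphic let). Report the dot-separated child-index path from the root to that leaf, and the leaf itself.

Answer: 1.0 : 0

Trace:
  unify Bool ~ Bool
\y._ : a -> Int
\z._ : b -> Int
  unify a -> Int ~ b -> Int
  unify a ~ b
  unify Int ~ Int
let x : b -> Int
  unify Int ~ Bool
  FAIL: mismatch Int ~ Bool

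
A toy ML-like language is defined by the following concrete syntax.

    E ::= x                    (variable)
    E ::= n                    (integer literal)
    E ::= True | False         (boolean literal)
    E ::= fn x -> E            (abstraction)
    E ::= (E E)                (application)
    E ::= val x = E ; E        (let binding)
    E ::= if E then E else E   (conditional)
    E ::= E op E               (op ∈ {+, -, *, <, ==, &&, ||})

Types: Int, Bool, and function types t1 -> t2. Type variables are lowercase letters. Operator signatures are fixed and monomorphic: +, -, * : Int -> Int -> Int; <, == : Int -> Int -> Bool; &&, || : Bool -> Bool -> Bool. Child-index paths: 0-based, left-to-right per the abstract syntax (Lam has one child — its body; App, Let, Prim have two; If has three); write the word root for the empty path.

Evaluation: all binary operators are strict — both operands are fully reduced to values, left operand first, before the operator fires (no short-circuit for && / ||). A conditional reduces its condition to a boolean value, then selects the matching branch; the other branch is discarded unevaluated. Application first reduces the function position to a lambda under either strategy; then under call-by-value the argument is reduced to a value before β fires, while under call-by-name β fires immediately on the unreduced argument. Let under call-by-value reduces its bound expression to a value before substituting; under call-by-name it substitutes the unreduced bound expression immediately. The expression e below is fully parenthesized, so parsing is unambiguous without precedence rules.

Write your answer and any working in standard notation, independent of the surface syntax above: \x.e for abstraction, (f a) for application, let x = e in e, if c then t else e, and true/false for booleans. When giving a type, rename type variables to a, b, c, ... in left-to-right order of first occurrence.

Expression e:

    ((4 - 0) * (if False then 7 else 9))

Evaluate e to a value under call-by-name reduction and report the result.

Answer: 36

Working:
step 0: ((4 - 0) * (if false then 7 else 9))
step 1: [delta@0] (4 * (if false then 7 else 9))
step 2: [if@1] (4 * 9)
step 3: [delta@root] 36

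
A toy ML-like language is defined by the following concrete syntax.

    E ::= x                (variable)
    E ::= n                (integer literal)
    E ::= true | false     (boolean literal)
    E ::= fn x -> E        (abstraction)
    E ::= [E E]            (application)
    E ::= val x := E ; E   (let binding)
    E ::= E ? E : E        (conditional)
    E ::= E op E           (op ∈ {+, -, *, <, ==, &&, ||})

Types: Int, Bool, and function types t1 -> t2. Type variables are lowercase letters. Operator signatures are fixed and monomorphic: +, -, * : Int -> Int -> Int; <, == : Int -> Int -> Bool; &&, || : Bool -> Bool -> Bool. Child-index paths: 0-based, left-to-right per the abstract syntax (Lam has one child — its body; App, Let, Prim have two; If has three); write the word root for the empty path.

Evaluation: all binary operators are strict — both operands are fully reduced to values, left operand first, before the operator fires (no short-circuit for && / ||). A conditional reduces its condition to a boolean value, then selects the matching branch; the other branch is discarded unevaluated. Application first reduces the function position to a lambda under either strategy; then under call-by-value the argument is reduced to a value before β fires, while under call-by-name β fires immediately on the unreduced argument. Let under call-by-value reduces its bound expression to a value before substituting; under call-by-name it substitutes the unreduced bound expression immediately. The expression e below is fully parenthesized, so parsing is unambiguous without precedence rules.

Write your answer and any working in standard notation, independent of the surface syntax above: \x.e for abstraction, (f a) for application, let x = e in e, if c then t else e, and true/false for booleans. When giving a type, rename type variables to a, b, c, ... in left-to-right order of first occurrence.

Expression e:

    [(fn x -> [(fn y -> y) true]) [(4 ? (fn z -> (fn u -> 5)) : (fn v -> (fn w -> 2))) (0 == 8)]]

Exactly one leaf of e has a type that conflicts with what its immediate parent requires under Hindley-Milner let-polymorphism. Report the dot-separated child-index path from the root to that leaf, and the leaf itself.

Working:
y : b
\y._ : b -> b
  unify b -> b ~ Bool -> c
  unify b ~ Bool
  unify Bool ~ c
_ _ : Bool
\x._ : a -> Bool
  unify Int ~ Bool
  FAIL: mismatch Int ~ Bool

Answer: 1.0.0 : 4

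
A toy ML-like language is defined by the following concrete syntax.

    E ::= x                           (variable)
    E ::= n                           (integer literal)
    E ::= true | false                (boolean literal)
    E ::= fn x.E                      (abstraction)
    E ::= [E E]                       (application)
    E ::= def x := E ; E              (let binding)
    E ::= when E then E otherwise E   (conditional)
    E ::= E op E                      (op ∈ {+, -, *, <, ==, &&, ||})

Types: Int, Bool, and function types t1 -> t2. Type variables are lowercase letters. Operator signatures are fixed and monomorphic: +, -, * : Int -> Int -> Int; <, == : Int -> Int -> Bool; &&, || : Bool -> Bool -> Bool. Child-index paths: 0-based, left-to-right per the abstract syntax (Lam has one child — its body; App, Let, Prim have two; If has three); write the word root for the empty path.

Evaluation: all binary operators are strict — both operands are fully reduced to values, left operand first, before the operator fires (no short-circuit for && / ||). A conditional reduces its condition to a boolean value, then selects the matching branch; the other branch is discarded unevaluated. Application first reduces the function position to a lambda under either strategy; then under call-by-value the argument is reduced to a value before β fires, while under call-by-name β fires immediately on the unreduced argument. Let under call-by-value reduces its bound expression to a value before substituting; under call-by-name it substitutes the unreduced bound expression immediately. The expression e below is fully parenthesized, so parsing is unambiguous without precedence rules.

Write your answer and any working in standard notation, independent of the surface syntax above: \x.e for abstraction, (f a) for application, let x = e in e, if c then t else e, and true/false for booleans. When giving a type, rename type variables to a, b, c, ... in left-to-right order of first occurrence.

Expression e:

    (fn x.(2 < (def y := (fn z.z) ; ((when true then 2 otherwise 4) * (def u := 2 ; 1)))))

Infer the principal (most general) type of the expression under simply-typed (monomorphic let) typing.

Working:
  unify Int ~ Int
z : b
\z._ : b -> b
let y : b -> b
  unify Bool ~ Bool
  unify Int ~ Int
  unify Int ~ Int
let u : Int
  unify Int ~ Int
  unify Int ~ Int
\x._ : a -> Bool

Answer: a -> Bool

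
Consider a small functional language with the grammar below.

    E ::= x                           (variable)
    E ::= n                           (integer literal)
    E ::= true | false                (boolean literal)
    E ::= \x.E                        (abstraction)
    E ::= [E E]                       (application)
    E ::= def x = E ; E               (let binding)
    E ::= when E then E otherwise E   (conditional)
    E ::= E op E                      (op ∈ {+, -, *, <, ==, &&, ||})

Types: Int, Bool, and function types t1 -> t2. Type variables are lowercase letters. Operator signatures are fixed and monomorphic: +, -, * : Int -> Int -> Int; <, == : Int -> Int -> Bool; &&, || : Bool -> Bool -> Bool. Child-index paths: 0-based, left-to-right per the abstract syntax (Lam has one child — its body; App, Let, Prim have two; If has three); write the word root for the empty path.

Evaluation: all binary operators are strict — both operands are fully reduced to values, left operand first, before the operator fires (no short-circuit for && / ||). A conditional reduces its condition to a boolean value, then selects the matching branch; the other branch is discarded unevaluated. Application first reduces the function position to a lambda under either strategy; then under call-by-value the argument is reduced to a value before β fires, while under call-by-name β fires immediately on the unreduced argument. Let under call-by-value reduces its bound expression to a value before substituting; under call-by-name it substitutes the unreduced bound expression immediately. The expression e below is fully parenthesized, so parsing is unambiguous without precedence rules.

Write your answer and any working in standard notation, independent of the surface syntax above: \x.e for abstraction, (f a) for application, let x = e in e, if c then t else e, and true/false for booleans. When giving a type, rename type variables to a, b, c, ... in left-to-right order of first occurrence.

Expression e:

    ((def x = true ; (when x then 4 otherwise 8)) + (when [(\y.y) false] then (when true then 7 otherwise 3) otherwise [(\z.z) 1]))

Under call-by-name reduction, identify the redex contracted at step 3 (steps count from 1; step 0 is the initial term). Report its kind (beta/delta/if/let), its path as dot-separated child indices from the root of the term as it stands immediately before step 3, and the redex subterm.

Answer: beta at 1.0 : ((\y.y) false)

Derivation:
step 0: ((let x = true in (if x then 4 else 8)) + (if ((\y.y) false) then (if true then 7 else 3) else ((\z.z) 1)))
step 1: [let@0] ((if true then 4 else 8) + (if ((\y.y) false) then (if true then 7 else 3) else ((\z.z) 1)))
step 2: [if@0] (4 + (if ((\y.y) false) then (if true then 7 else 3) else ((\z.z) 1)))
step 3: [beta@1.0] (4 + (if false then (if true then 7 else 3) else ((\z.z) 1)))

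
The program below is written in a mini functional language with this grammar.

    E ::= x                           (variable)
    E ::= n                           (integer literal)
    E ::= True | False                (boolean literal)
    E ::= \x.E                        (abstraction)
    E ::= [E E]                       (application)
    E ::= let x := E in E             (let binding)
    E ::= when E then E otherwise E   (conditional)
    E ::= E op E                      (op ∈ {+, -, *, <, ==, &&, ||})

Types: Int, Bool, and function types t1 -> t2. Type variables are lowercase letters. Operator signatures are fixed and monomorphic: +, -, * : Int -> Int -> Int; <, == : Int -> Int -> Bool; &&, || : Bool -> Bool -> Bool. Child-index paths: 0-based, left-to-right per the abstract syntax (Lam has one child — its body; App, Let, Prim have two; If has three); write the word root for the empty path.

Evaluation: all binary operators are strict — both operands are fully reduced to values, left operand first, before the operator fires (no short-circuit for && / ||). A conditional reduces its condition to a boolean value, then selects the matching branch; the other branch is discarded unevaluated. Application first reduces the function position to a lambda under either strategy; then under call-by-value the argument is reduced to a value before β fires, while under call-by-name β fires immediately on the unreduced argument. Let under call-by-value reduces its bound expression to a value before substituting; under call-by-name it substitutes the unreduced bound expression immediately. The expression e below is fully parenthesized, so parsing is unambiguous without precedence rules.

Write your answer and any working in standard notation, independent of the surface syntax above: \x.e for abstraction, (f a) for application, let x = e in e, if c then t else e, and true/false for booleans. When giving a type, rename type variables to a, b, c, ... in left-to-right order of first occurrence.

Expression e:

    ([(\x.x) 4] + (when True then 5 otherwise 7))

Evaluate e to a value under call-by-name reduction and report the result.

Answer: 9

Derivation:
step 0: (((\x.x) 4) + (if true then 5 else 7))
step 1: [beta@0] (4 + (if true then 5 else 7))
step 2: [if@1] (4 + 5)
step 3: [delta@root] 9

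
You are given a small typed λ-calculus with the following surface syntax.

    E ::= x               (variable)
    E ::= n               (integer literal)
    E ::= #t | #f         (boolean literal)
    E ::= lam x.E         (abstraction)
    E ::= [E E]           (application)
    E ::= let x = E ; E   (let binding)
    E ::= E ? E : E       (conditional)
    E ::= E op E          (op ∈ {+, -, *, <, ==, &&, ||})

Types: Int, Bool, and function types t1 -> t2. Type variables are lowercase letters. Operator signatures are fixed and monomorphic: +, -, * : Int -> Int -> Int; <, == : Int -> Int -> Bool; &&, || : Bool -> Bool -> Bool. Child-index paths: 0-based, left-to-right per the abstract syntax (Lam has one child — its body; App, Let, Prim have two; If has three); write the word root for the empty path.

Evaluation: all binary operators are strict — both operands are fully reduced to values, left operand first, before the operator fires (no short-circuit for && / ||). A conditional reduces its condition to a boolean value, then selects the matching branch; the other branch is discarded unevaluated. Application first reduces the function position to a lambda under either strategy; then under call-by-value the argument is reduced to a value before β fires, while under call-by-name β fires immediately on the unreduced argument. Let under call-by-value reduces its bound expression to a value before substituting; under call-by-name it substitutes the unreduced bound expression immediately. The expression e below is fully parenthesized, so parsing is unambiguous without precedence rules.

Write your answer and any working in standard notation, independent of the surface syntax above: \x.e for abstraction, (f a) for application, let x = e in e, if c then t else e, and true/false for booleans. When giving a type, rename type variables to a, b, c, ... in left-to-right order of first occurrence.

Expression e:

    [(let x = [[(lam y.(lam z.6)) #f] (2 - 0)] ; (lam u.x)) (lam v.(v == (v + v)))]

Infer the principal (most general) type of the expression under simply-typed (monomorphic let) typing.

Answer: Int

Trace:
\z._ : b -> Int
\y._ : a -> b -> Int
  unify a -> b -> Int ~ Bool -> c
  unify a ~ Bool
  unify b -> Int ~ c
_ _ : b -> Int
  unify Int ~ Int
  unify Int ~ Int
  unify b -> Int ~ Int -> d
  unify b ~ Int
  unify Int ~ d
_ _ : Int
let x : Int
x : Int
\u._ : e -> Int
v : f
  unify f ~ Int
v : Int
  unify Int ~ Int
v : Int
  unify Int ~ Int
  unify Int ~ Int
\v._ : Int -> Bool
  unify e -> Int ~ (Int -> Bool) -> g
  unify e ~ Int -> Bool
  unify Int ~ g
_ _ : Int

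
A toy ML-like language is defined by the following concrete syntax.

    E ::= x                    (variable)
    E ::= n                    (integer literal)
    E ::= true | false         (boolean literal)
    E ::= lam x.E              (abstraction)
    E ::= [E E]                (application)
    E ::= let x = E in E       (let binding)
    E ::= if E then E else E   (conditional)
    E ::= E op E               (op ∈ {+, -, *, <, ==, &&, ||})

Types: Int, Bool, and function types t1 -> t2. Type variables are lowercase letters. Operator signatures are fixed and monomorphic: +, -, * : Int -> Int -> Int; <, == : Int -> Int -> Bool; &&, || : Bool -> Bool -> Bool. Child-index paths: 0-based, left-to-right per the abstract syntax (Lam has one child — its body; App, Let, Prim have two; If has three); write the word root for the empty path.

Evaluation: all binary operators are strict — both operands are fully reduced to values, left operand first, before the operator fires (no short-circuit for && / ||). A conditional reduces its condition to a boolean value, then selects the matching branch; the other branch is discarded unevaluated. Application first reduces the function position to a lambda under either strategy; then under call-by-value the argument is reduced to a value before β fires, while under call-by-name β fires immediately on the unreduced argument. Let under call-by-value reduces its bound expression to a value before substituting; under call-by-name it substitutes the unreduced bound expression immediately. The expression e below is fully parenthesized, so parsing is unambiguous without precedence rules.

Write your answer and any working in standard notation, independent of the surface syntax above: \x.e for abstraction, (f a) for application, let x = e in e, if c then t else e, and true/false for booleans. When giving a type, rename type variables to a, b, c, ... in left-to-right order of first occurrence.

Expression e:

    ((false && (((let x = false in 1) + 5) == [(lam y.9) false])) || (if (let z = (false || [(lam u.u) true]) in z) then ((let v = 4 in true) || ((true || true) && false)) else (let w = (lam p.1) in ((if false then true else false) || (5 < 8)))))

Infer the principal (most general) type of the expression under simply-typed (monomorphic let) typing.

Derivation:
  unify Bool ~ Bool
let x : Bool
  unify Int ~ Int
  unify Int ~ Int
  unify Int ~ Int
\y._ : a -> Int
  unify a -> Int ~ Bool -> b
  unify a ~ Bool
  unify Int ~ b
_ _ : Int
  unify Int ~ Int
  unify Bool ~ Bool
  unify Bool ~ Bool
  unify Bool ~ Bool
u : c
\u._ : c -> c
  unify c -> c ~ Bool -> d
  unify c ~ Bool
  unify Bool ~ d
_ _ : Bool
  unify Bool ~ Bool
let z : Bool
z : Bool
  unify Bool ~ Bool
let v : Int
  unify Bool ~ Bool
  unify Bool ~ Bool
  unify Bool ~ Bool
  unify Bool ~ Bool
  unify Bool ~ Bool
  unify Bool ~ Bool
\p._ : e -> Int
let w : e -> Int
  unify Bool ~ Bool
  unify Bool ~ Bool
  unify Bool ~ Bool
  unify Int ~ Int
  unify Int ~ Int
  unify Bool ~ Bool
  unify Bool ~ Bool
  unify Bool ~ Bool

Answer: Bool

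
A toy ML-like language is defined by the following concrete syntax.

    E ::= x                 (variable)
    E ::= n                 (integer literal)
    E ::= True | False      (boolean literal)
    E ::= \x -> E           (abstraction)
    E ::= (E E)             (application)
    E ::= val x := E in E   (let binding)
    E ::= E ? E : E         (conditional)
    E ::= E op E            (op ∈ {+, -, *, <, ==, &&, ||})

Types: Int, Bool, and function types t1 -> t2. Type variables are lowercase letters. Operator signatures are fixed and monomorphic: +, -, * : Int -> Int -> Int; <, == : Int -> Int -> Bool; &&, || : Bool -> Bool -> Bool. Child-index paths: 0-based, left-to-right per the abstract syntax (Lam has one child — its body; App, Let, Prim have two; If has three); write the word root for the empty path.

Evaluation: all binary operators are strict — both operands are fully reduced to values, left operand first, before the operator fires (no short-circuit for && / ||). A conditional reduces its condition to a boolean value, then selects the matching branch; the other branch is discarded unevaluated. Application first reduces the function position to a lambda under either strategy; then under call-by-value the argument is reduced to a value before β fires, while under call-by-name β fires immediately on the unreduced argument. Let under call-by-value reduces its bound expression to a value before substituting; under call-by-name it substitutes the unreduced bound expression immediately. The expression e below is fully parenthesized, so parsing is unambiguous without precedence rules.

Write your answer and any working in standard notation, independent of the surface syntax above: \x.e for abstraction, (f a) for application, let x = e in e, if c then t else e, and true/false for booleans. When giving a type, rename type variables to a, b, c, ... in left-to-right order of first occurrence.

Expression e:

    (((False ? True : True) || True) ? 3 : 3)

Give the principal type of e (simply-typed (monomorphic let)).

Answer: Int

Working:
  unify Bool ~ Bool
  unify Bool ~ Bool
  unify Bool ~ Bool
  unify Bool ~ Bool
  unify Bool ~ Bool
  unify Int ~ Int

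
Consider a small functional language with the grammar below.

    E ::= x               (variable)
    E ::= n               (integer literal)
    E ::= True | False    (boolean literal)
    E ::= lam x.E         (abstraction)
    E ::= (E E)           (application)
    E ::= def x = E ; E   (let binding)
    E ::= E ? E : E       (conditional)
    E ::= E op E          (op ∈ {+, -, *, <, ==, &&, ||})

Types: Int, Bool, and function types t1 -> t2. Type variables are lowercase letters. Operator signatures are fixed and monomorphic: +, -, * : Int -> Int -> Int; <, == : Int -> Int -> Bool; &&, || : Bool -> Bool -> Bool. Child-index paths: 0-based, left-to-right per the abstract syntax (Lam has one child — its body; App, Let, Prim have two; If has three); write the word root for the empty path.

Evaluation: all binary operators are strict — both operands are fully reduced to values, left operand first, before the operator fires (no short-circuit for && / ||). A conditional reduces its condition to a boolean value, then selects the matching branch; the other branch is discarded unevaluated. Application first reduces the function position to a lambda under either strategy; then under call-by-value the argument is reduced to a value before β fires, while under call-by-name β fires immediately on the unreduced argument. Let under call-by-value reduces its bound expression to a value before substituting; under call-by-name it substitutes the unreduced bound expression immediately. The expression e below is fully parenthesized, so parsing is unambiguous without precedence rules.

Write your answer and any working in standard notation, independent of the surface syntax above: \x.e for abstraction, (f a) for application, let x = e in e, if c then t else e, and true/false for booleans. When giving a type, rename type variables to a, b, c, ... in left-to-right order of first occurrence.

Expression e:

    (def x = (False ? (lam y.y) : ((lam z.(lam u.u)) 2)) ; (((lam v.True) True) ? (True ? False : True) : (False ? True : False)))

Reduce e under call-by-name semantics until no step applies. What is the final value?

Derivation:
step 0: (let x = (if false then (\y.y) else ((\z.(\u.u)) 2)) in (if ((\v.true) true) then (if true then false else true) else (if false then true else false)))
step 1: [let@root] (if ((\v.true) true) then (if true then false else true) else (if false then true else false))
step 2: [beta@0] (if true then (if true then false else true) else (if false then true else false))
step 3: [if@root] (if true then false else true)
step 4: [if@root] false

Answer: false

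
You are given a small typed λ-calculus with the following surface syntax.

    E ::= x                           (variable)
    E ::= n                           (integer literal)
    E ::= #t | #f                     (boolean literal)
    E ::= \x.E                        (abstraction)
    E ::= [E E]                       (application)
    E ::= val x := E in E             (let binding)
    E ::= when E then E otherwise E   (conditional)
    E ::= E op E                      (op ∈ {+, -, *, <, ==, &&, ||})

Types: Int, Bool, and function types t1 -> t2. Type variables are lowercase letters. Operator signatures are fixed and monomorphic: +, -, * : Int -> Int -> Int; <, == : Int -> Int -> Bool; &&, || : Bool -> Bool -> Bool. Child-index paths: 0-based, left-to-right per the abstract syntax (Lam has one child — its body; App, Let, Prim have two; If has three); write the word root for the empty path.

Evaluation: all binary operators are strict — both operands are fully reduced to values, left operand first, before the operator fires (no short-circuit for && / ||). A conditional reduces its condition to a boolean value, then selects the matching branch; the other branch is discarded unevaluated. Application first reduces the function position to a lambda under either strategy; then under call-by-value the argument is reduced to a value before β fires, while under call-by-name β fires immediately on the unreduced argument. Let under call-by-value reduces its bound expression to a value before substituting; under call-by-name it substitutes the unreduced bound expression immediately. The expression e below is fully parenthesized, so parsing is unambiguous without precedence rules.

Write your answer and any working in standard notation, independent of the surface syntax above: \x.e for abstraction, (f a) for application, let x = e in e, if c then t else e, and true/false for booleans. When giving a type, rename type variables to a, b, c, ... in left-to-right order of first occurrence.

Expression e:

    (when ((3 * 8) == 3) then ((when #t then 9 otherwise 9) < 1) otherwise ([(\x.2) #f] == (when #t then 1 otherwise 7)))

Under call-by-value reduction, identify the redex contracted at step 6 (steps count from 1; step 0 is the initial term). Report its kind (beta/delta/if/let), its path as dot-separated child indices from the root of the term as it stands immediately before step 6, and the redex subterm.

Working:
step 0: (if ((3 * 8) == 3) then ((if true then 9 else 9) < 1) else (((\x.2) false) == (if true then 1 else 7)))
step 1: [delta@0.0] (if (24 == 3) then ((if true then 9 else 9) < 1) else (((\x.2) false) == (if true then 1 else 7)))
step 2: [delta@0] (if false then ((if true then 9 else 9) < 1) else (((\x.2) false) == (if true then 1 else 7)))
step 3: [if@root] (((\x.2) false) == (if true then 1 else 7))
step 4: [beta@0] (2 == (if true then 1 else 7))
step 5: [if@1] (2 == 1)
step 6: [delta@root] false

Answer: delta at root : (2 == 1)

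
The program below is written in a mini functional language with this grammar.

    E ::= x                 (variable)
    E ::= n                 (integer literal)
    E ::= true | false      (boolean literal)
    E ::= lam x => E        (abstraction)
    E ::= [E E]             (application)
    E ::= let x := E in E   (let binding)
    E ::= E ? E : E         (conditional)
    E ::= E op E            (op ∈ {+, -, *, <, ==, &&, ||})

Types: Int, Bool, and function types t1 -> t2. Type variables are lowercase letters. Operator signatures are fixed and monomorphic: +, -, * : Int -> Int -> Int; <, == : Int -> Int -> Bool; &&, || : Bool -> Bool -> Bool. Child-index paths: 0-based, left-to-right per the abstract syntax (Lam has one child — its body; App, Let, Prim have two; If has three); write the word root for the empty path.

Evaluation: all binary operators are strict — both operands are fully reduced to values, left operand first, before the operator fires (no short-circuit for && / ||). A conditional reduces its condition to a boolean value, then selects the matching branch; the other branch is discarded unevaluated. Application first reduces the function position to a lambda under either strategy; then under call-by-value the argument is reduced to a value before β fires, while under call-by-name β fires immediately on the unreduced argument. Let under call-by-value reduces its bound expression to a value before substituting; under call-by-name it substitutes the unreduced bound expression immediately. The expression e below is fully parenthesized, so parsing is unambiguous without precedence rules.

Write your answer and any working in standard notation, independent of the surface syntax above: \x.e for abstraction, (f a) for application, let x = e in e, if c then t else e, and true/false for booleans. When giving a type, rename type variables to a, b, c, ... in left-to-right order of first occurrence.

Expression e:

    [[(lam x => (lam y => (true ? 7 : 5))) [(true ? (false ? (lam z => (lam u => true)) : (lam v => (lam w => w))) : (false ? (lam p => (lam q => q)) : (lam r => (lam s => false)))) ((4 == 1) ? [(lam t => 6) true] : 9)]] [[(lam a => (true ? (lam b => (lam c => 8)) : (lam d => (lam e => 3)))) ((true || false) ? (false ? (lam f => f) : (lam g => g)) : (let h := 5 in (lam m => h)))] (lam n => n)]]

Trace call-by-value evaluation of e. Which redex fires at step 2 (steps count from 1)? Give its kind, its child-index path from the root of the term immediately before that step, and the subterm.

Derivation:
step 0: (((\x.(\y.(if true then 7 else 5))) ((if true then (if false then (\z.(\u.true)) else (\v.(\w.w))) else (if false then (\p.(\q.q)) else (\r.(\s.false)))) (if (4 == 1) then ((\t.6) true) else 9))) (((\a.(if true then (\b.(\c.8)) else (\d.(\e.3)))) (if (true || false) then (if false then (\f.f) else (\g.g)) else (let h = 5 in (\m.h)))) (\n.n)))
step 1: [if@0.1.0] (((\x.(\y.(if true then 7 else 5))) ((if false then (\z.(\u.true)) else (\v.(\w.w))) (if (4 == 1) then ((\t.6) true) else 9))) (((\a.(if true then (\b.(\c.8)) else (\d.(\e.3)))) (if (true || false) then (if false then (\f.f) else (\g.g)) else (let h = 5 in (\m.h)))) (\n.n)))
step 2: [if@0.1.0] (((\x.(\y.(if true then 7 else 5))) ((\v.(\w.w)) (if (4 == 1) then ((\t.6) true) else 9))) (((\a.(if true then (\b.(\c.8)) else (\d.(\e.3)))) (if (true || false) then (if false then (\f.f) else (\g.g)) else (let h = 5 in (\m.h)))) (\n.n)))

Answer: if at 0.1.0 : (if false then (\z.(\u.true)) else (\v.(\w.w)))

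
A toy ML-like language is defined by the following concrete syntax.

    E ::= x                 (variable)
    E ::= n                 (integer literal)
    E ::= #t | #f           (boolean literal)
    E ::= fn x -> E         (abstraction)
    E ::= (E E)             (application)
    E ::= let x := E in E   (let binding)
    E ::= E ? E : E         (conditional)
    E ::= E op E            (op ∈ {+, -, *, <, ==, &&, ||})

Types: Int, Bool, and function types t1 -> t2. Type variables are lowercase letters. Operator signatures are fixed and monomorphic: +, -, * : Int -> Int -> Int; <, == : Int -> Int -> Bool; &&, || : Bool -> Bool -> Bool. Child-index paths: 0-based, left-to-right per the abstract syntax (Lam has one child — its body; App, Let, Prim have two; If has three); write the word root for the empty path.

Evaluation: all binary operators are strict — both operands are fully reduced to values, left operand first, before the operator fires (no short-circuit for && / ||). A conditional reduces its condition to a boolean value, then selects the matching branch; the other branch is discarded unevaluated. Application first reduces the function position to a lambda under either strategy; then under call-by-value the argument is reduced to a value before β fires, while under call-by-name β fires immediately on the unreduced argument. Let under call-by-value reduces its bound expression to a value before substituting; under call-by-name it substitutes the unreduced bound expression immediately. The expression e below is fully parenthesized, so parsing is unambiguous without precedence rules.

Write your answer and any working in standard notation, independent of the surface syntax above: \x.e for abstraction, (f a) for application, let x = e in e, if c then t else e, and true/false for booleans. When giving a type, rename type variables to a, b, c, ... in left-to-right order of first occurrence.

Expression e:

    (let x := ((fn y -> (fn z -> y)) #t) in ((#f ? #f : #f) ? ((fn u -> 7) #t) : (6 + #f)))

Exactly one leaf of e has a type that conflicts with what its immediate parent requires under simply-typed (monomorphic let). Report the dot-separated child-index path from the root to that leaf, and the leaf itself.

Working:
y : a
\z._ : b -> a
\y._ : a -> b -> a
  unify a -> b -> a ~ Bool -> c
  unify a ~ Bool
  unify b -> Bool ~ c
_ _ : b -> Bool
let x : b -> Bool
  unify Bool ~ Bool
  unify Bool ~ Bool
  unify Bool ~ Bool
\u._ : d -> Int
  unify d -> Int ~ Bool -> e
  unify d ~ Bool
  unify Int ~ e
_ _ : Int
  unify Int ~ Int
  unify Bool ~ Int
  FAIL: mismatch Bool ~ Int

Answer: 1.2.1 : false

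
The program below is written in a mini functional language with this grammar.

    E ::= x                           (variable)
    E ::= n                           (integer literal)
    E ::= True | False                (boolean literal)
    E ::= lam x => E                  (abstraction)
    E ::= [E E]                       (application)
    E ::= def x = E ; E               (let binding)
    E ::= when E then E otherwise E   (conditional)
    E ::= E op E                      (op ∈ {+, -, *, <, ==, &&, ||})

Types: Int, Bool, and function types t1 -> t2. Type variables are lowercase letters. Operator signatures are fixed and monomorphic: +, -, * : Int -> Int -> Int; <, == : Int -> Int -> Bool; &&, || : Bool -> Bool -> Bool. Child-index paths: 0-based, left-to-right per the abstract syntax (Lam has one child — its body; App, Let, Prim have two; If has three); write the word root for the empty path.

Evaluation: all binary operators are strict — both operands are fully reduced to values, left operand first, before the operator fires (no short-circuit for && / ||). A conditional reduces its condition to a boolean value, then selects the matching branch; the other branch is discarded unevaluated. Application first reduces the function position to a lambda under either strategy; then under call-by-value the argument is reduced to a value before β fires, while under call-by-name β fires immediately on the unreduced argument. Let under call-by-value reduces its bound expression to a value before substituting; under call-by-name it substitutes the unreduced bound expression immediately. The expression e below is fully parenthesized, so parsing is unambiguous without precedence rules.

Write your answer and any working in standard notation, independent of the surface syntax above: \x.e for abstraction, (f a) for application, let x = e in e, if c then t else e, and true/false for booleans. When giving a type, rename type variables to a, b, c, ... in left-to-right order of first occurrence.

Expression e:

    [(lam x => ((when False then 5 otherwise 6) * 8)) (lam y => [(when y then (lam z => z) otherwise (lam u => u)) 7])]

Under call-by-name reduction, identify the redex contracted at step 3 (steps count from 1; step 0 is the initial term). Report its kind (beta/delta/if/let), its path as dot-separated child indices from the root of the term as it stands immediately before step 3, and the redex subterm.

Answer: delta at root : (6 * 8)

Trace:
step 0: ((\x.((if false then 5 else 6) * 8)) (\y.((if y then (\z.z) else (\u.u)) 7)))
step 1: [beta@root] ((if false then 5 else 6) * 8)
step 2: [if@0] (6 * 8)
step 3: [delta@root] 48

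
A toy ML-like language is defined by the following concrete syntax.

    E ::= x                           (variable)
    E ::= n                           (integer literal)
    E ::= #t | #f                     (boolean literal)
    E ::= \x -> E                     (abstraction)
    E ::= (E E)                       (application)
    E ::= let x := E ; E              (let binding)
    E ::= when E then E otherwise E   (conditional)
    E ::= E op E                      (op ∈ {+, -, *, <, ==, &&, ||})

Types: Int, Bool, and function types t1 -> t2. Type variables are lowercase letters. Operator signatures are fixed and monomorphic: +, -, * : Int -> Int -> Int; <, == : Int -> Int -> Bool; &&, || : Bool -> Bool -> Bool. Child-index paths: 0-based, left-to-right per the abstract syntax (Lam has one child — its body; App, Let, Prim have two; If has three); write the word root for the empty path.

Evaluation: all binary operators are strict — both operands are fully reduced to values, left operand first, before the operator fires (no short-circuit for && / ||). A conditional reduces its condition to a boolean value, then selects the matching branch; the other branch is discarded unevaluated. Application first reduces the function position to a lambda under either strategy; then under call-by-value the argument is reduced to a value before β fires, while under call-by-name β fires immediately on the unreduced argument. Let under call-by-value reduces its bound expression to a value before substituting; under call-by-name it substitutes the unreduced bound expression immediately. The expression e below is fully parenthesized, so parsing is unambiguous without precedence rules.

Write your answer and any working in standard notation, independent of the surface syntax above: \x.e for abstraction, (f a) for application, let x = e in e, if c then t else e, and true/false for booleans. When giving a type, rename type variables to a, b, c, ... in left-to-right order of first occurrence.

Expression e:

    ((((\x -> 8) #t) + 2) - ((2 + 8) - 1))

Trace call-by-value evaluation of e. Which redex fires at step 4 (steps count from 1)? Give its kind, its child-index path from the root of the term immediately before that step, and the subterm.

Answer: delta at 1 : (10 - 1)

Derivation:
step 0: ((((\x.8) true) + 2) - ((2 + 8) - 1))
step 1: [beta@0.0] ((8 + 2) - ((2 + 8) - 1))
step 2: [delta@0] (10 - ((2 + 8) - 1))
step 3: [delta@1.0] (10 - (10 - 1))
step 4: [delta@1] (10 - 9)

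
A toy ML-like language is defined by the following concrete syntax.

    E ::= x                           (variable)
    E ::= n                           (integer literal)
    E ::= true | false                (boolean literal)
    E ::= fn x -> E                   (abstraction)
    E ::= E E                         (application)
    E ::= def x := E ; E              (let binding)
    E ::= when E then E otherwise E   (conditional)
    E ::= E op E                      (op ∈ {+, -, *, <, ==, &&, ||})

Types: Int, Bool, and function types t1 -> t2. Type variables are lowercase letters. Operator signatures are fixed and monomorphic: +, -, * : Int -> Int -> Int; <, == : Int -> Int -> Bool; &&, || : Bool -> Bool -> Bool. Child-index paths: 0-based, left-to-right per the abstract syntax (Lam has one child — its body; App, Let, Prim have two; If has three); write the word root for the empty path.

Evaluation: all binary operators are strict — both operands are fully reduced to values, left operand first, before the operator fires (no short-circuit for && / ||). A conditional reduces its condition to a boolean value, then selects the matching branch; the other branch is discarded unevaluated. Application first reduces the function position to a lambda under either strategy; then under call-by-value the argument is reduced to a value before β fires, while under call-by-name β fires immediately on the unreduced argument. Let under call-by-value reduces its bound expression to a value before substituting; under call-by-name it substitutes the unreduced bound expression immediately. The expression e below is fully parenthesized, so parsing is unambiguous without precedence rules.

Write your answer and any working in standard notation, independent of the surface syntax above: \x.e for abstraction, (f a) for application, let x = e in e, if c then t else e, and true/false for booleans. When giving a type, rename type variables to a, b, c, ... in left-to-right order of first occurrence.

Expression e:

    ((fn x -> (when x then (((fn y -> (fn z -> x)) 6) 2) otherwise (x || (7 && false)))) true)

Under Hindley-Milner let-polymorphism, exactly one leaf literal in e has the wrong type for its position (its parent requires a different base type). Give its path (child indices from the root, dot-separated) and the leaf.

Answer: 0.0.2.1.0 : 7

Working:
x : a
  unify a ~ Bool
x : Bool
\z._ : c -> Bool
\y._ : b -> c -> Bool
  unify b -> c -> Bool ~ Int -> d
  unify b ~ Int
  unify c -> Bool ~ d
_ _ : c -> Bool
  unify c -> Bool ~ Int -> e
  unify c ~ Int
  unify Bool ~ e
_ _ : Bool
x : Bool
  unify Bool ~ Bool
  unify Int ~ Bool
  FAIL: mismatch Int ~ Bool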